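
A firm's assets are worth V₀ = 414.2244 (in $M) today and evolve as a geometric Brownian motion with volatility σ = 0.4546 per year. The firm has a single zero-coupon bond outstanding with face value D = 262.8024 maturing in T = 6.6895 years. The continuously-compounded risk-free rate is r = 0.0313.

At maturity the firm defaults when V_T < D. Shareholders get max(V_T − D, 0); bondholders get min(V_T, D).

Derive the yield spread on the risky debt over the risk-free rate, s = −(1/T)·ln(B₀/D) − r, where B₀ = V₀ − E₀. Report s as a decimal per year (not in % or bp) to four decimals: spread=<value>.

d₁ = [ln(V₀/D) + (r + σ²/2)T] / (σ√T)
   = [ln(414.2244/262.8024) + (0.0313 + 0.5·0.4546²)·6.6895] / (0.4546·√6.6895)
   = [0.455005 + 0.900611] / 1.175781 = 1.152950
d₂ = d₁ − σ√T = 1.152950 − 1.175781 = -0.022830
N(d₁) = 0.875535,  N(d₂) = 0.490893,  e^(−rT) = 0.811086
E₀ = V₀·N(d₁) − D·e^(−rT)·N(d₂)
   = 414.2244·0.875535 − 262.8024·0.811086·0.490893 = 258.031378
B₀ = V₀ − E₀ = 414.2244 − 258.031378 = 156.193022
spread = −(1/T)·ln(B₀/D) − r = −(1/6.6895)·ln(156.193022/262.8024) − 0.0313 = 0.04648008

spread=0.0465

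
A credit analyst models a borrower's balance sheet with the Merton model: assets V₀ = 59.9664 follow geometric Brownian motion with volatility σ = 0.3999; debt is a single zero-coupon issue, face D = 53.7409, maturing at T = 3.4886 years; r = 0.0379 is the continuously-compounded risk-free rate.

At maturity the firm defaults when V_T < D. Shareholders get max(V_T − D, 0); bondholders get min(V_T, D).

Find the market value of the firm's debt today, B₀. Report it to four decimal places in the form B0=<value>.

B0=37.1711

d₁ = [ln(V₀/D) + (r + σ²/2)T] / (σ√T)
   = [ln(59.9664/53.7409) + (0.0379 + 0.5·0.3999²)·3.4886] / (0.3999·√3.4886)
   = [0.109610 + 0.411166] / 0.746925 = 0.697227
d₂ = d₁ − σ√T = 0.697227 − 0.746925 = -0.049698
N(d₁) = 0.757170,  N(d₂) = 0.480182,  e^(−rT) = 0.876150
E₀ = V₀·N(d₁) − D·e^(−rT)·N(d₂)
   = 59.9664·0.757170 − 53.7409·0.876150·0.480182 = 22.795346
B₀ = V₀ − E₀ = 59.9664 − 22.795346 = 37.171054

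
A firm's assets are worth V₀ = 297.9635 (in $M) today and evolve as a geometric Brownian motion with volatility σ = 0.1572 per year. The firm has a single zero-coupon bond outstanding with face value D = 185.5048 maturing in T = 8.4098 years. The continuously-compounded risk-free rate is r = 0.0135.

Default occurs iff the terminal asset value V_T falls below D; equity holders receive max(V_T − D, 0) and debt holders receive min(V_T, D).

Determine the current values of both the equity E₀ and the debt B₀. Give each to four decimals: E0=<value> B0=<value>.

E0=137.0077 B0=160.9558

d₁ = [ln(V₀/D) + (r + σ²/2)T] / (σ√T)
   = [ln(297.9635/185.5048) + (0.0135 + 0.5·0.1572²)·8.4098] / (0.1572·√8.4098)
   = [0.473890 + 0.217443] / 0.455875 = 1.516499
d₂ = d₁ − σ√T = 1.516499 − 0.455875 = 1.060624
N(d₁) = 0.935303,  N(d₂) = 0.855570,  e^(−rT) = 0.892675
E₀ = V₀·N(d₁) − D·e^(−rT)·N(d₂)
   = 297.9635·0.935303 − 185.5048·0.892675·0.855570 = 137.007725
B₀ = V₀ − E₀ = 297.9635 − 137.007725 = 160.955775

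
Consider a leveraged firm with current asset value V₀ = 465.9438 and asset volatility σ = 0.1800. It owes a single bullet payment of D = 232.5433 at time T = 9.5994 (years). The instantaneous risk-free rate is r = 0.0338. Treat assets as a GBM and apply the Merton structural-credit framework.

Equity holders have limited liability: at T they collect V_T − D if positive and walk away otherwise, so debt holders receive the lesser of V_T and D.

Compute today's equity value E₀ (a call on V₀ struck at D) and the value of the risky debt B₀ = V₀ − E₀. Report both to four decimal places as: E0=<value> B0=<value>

E0=299.8492 B0=166.0946

d₁ = [ln(V₀/D) + (r + σ²/2)T] / (σ√T)
   = [ln(465.9438/232.5433) + (0.0338 + 0.5·0.1800²)·9.5994] / (0.1800·√9.5994)
   = [0.694989 + 0.479970] / 0.557692 = 2.106823
d₂ = d₁ − σ√T = 2.106823 − 0.557692 = 1.549131
N(d₁) = 0.982434,  N(d₂) = 0.939325,  e^(−rT) = 0.722918
E₀ = V₀·N(d₁) − D·e^(−rT)·N(d₂)
   = 465.9438·0.982434 − 232.5433·0.722918·0.939325 = 299.849198
B₀ = V₀ − E₀ = 465.9438 − 299.849198 = 166.094602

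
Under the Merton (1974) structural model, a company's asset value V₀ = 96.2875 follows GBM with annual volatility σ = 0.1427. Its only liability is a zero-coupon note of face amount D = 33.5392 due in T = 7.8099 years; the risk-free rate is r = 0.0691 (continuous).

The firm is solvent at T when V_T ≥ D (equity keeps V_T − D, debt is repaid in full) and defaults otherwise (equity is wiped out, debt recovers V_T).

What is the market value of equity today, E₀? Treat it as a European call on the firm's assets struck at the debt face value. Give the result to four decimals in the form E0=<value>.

d₁ = [ln(V₀/D) + (r + σ²/2)T] / (σ√T)
   = [ln(96.2875/33.5392) + (0.0691 + 0.5·0.1427²)·7.8099] / (0.1427·√7.8099)
   = [1.054624 + 0.619182] / 0.398792 = 4.197186
d₂ = d₁ − σ√T = 4.197186 − 0.398792 = 3.798394
N(d₁) = 0.999986,  N(d₂) = 0.999927,  e^(−rT) = 0.582944
E₀ = V₀·N(d₁) − D·e^(−rT)·N(d₂)
   = 96.2875·0.999986 − 33.5392·0.582944·0.999927 = 76.736146

E0=76.7361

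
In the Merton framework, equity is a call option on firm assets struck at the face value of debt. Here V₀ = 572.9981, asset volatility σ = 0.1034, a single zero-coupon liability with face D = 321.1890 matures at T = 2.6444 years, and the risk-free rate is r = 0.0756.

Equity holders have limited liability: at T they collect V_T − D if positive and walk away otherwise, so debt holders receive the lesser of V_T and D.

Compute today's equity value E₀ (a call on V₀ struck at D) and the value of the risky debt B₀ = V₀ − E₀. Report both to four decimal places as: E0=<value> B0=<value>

E0=310.0089 B0=262.9892

d₁ = [ln(V₀/D) + (r + σ²/2)T] / (σ√T)
   = [ln(572.9981/321.1890) + (0.0756 + 0.5·0.1034²)·2.6444] / (0.1034·√2.6444)
   = [0.578853 + 0.214053] / 0.168145 = 4.715605
d₂ = d₁ − σ√T = 4.715605 − 0.168145 = 4.547460
N(d₁) = 0.999999,  N(d₂) = 0.999997,  e^(−rT) = 0.818799
E₀ = V₀·N(d₁) − D·e^(−rT)·N(d₂)
   = 572.9981·0.999999 − 321.1890·0.818799·0.999997 = 310.008890
B₀ = V₀ − E₀ = 572.9981 − 310.008890 = 262.989210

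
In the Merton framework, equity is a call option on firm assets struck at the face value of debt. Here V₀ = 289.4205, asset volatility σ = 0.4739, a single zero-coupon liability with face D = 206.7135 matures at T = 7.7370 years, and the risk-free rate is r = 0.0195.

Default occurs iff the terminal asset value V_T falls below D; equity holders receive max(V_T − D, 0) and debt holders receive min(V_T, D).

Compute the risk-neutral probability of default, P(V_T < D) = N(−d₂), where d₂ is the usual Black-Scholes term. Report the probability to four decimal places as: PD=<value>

PD=0.6138

d₁ = [ln(V₀/D) + (r + σ²/2)T] / (σ√T)
   = [ln(289.4205/206.7135) + (0.0195 + 0.5·0.4739²)·7.7370] / (0.4739·√7.7370)
   = [0.336547 + 1.019664] / 1.318175 = 1.028855
d₂ = d₁ − σ√T = 1.028855 − 1.318175 = -0.289320
risk-neutral PD = N(−d₂) = N(0.289320) = 0.613832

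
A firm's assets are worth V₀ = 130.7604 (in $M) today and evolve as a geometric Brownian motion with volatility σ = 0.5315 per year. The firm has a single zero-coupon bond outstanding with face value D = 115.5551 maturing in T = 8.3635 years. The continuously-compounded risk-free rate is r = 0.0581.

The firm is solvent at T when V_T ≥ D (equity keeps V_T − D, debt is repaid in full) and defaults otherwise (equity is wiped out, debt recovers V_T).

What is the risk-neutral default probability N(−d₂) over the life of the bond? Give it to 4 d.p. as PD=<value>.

PD=0.6450

d₁ = [ln(V₀/D) + (r + σ²/2)T] / (σ√T)
   = [ln(130.7604/115.5551) + (0.0581 + 0.5·0.5315²)·8.3635] / (0.5315·√8.3635)
   = [0.123619 + 1.667231] / 1.537083 = 1.165097
d₂ = d₁ − σ√T = 1.165097 − 1.537083 = -0.371986
risk-neutral PD = N(−d₂) = N(0.371986) = 0.645048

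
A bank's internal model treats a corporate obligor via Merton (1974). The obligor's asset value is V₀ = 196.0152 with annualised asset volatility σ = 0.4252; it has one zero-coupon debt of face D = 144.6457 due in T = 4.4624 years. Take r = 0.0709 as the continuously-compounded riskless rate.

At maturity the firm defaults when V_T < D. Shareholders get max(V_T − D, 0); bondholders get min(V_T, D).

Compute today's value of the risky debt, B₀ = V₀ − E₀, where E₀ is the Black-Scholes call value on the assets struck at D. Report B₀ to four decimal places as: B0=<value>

B0=87.6996

d₁ = [ln(V₀/D) + (r + σ²/2)T] / (σ√T)
   = [ln(196.0152/144.6457) + (0.0709 + 0.5·0.4252²)·4.4624] / (0.4252·√4.4624)
   = [0.303905 + 0.719774] / 0.898209 = 1.139689
d₂ = d₁ − σ√T = 1.139689 − 0.898209 = 0.241480
N(d₁) = 0.872792,  N(d₂) = 0.595408,  e^(−rT) = 0.728779
E₀ = V₀·N(d₁) − D·e^(−rT)·N(d₂)
   = 196.0152·0.872792 − 144.6457·0.728779·0.595408 = 108.315650
B₀ = V₀ − E₀ = 196.0152 − 108.315650 = 87.699550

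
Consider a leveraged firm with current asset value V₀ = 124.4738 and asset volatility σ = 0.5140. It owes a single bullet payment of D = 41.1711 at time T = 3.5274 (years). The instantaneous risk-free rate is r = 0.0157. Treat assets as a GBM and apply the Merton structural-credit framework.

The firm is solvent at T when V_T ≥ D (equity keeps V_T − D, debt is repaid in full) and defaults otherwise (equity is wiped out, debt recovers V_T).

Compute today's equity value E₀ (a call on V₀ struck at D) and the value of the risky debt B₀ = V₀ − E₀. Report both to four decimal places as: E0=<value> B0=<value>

d₁ = [ln(V₀/D) + (r + σ²/2)T] / (σ√T)
   = [ln(124.4738/41.1711) + (0.0157 + 0.5·0.5140²)·3.5274] / (0.5140·√3.5274)
   = [1.106359 + 0.521343] / 0.965363 = 1.686104
d₂ = d₁ − σ√T = 1.686104 − 0.965363 = 0.720741
N(d₁) = 0.954112,  N(d₂) = 0.764466,  e^(−rT) = 0.946125
E₀ = V₀·N(d₁) − D·e^(−rT)·N(d₂)
   = 124.4738·0.954112 − 41.1711·0.946125·0.764466 = 88.983712
B₀ = V₀ − E₀ = 124.4738 − 88.983712 = 35.490088

E0=88.9837 B0=35.4901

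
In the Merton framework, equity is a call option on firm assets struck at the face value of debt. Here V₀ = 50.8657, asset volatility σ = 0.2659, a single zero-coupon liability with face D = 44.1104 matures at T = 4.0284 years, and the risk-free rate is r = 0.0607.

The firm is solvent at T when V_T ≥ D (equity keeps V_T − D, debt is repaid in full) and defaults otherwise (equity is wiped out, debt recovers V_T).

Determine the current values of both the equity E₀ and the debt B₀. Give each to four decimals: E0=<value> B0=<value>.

d₁ = [ln(V₀/D) + (r + σ²/2)T] / (σ√T)
   = [ln(50.8657/44.1104) + (0.0607 + 0.5·0.2659²)·4.0284] / (0.2659·√4.0284)
   = [0.142493 + 0.386933] / 0.533685 = 0.992022
d₂ = d₁ − σ√T = 0.992022 − 0.533685 = 0.458337
N(d₁) = 0.839407,  N(d₂) = 0.676645,  e^(−rT) = 0.783077
E₀ = V₀·N(d₁) − D·e^(−rT)·N(d₂)
   = 50.8657·0.839407 − 44.1104·0.783077·0.676645 = 19.324433
B₀ = V₀ − E₀ = 50.8657 − 19.324433 = 31.541267

E0=19.3244 B0=31.5413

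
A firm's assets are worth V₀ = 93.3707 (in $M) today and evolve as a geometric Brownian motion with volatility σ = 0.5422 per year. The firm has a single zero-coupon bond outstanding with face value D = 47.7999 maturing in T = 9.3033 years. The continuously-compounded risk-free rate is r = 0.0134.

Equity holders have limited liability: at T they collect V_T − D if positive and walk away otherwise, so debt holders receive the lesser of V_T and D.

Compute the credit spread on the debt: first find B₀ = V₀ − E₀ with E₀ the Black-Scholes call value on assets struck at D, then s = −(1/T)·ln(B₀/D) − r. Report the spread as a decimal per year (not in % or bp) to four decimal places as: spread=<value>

spread=0.0593

d₁ = [ln(V₀/D) + (r + σ²/2)T] / (σ√T)
   = [ln(93.3707/47.7999) + (0.0134 + 0.5·0.5422²)·9.3033] / (0.5422·√9.3033)
   = [0.669554 + 1.492160] / 1.653781 = 1.307134
d₂ = d₁ − σ√T = 1.307134 − 1.653781 = -0.346647
N(d₁) = 0.904416,  N(d₂) = 0.364428,  e^(−rT) = 0.882793
E₀ = V₀·N(d₁) − D·e^(−rT)·N(d₂)
   = 93.3707·0.904416 − 47.7999·0.882793·0.364428 = 69.068057
B₀ = V₀ − E₀ = 93.3707 − 69.068057 = 24.302643
spread = −(1/T)·ln(B₀/D) − r = −(1/9.3033)·ln(24.302643/47.7999) − 0.0134 = 0.05930952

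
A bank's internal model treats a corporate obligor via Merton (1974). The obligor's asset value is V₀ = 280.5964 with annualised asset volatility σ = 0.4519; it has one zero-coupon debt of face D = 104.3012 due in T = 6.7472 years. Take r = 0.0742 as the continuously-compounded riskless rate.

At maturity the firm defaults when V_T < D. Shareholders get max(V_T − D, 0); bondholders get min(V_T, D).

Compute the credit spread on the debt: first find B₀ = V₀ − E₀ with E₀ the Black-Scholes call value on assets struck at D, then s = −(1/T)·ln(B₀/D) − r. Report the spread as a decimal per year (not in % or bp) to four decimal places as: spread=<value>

d₁ = [ln(V₀/D) + (r + σ²/2)T] / (σ√T)
   = [ln(280.5964/104.3012) + (0.0742 + 0.5·0.4519²)·6.7472] / (0.4519·√6.7472)
   = [0.989634 + 1.189577] / 1.173827 = 1.856501
d₂ = d₁ − σ√T = 1.856501 − 1.173827 = 0.682674
N(d₁) = 0.968309,  N(d₂) = 0.752594,  e^(−rT) = 0.606141
E₀ = V₀·N(d₁) − D·e^(−rT)·N(d₂)
   = 280.5964·0.968309 − 104.3012·0.606141·0.752594 = 224.124083
B₀ = V₀ − E₀ = 280.5964 − 224.124083 = 56.472317
spread = −(1/T)·ln(B₀/D) − r = −(1/6.7472)·ln(56.472317/104.3012) − 0.0742 = 0.01673140

spread=0.0167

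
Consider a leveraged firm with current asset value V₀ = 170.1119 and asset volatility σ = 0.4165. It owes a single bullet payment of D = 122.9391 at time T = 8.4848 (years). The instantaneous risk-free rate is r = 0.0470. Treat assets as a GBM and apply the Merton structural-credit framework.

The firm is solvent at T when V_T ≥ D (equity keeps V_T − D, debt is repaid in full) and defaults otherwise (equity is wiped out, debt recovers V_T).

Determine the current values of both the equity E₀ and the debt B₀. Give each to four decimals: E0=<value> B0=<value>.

E0=109.7178 B0=60.3941

d₁ = [ln(V₀/D) + (r + σ²/2)T] / (σ√T)
   = [ln(170.1119/122.9391) + (0.0470 + 0.5·0.4165²)·8.4848] / (0.4165·√8.4848)
   = [0.324767 + 1.134724] / 1.213210 = 1.203000
d₂ = d₁ − σ√T = 1.203000 − 1.213210 = -0.010209
N(d₁) = 0.885512,  N(d₂) = 0.495927,  e^(−rT) = 0.671135
E₀ = V₀·N(d₁) − D·e^(−rT)·N(d₂)
   = 170.1119·0.885512 − 122.9391·0.671135·0.495927 = 109.717814
B₀ = V₀ − E₀ = 170.1119 − 109.717814 = 60.394086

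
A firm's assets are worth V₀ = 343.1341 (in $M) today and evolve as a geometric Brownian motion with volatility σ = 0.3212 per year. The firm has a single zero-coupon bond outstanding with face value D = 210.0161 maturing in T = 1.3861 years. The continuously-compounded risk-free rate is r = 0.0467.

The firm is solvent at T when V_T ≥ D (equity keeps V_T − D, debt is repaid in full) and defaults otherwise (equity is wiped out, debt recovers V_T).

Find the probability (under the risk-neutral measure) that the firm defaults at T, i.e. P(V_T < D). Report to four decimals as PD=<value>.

d₁ = [ln(V₀/D) + (r + σ²/2)T] / (σ√T)
   = [ln(343.1341/210.0161) + (0.0467 + 0.5·0.3212²)·1.3861] / (0.3212·√1.3861)
   = [0.490937 + 0.136232] / 0.378158 = 1.658487
d₂ = d₁ − σ√T = 1.658487 − 0.378158 = 1.280330
risk-neutral PD = N(−d₂) = N(-1.280330) = 0.100215

PD=0.1002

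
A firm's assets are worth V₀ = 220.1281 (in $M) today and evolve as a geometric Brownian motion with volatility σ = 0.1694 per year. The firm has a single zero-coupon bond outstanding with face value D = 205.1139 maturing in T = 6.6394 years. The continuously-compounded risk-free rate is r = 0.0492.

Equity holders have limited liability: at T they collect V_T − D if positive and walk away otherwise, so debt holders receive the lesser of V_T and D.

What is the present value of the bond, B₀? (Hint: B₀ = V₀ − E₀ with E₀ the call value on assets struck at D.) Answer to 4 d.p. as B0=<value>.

d₁ = [ln(V₀/D) + (r + σ²/2)T] / (σ√T)
   = [ln(220.1281/205.1139) + (0.0492 + 0.5·0.1694²)·6.6394] / (0.1694·√6.6394)
   = [0.070644 + 0.421922] / 0.436494 = 1.128461
d₂ = d₁ − σ√T = 1.128461 − 0.436494 = 0.691968
N(d₁) = 0.870437,  N(d₂) = 0.755521,  e^(−rT) = 0.721330
E₀ = V₀·N(d₁) − D·e^(−rT)·N(d₂)
   = 220.1281·0.870437 − 205.1139·0.721330·0.755521 = 79.824732
B₀ = V₀ − E₀ = 220.1281 − 79.824732 = 140.303368

B0=140.3034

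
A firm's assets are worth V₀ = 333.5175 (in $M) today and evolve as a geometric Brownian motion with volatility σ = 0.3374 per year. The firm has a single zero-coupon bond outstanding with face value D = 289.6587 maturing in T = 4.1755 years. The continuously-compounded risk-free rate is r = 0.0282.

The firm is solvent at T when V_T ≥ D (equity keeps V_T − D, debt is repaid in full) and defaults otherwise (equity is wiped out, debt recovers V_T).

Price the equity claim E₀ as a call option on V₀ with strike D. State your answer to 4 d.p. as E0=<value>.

d₁ = [ln(V₀/D) + (r + σ²/2)T] / (σ√T)
   = [ln(333.5175/289.6587) + (0.0282 + 0.5·0.3374²)·4.1755] / (0.3374·√4.1755)
   = [0.140992 + 0.355416] / 0.689445 = 0.720011
d₂ = d₁ − σ√T = 0.720011 − 0.689445 = 0.030567
N(d₁) = 0.764241,  N(d₂) = 0.512193,  e^(−rT) = 0.888919
E₀ = V₀·N(d₁) − D·e^(−rT)·N(d₂)
   = 333.5175·0.764241 − 289.6587·0.888919·0.512193 = 123.006814

E0=123.0068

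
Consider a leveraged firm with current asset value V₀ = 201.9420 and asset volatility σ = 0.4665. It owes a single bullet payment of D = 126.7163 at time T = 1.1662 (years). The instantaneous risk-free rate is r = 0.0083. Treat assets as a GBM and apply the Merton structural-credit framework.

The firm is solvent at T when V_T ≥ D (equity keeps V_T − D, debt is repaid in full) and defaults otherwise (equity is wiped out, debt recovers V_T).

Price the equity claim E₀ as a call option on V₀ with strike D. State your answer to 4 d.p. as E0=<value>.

E0=83.7227

d₁ = [ln(V₀/D) + (r + σ²/2)T] / (σ√T)
   = [ln(201.9420/126.7163) + (0.0083 + 0.5·0.4665²)·1.1662] / (0.4665·√1.1662)
   = [0.466030 + 0.136575] / 0.503777 = 1.196174
d₂ = d₁ − σ√T = 1.196174 − 0.503777 = 0.692397
N(d₁) = 0.884186,  N(d₂) = 0.755656,  e^(−rT) = 0.990367
E₀ = V₀·N(d₁) − D·e^(−rT)·N(d₂)
   = 201.9420·0.884186 − 126.7163·0.990367·0.755656 = 83.722660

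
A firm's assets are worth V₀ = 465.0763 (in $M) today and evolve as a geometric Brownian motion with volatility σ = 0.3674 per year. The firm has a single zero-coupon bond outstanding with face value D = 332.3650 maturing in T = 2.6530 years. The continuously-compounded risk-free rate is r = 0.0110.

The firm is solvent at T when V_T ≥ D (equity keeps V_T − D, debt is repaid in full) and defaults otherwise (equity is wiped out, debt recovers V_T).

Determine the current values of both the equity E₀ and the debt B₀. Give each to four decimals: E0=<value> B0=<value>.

d₁ = [ln(V₀/D) + (r + σ²/2)T] / (σ√T)
   = [ln(465.0763/332.3650) + (0.0110 + 0.5·0.3674²)·2.6530] / (0.3674·√2.6530)
   = [0.335968 + 0.208238] / 0.598422 = 0.909400
d₂ = d₁ − σ√T = 0.909400 − 0.598422 = 0.310978
N(d₁) = 0.818431,  N(d₂) = 0.622091,  e^(−rT) = 0.971239
E₀ = V₀·N(d₁) − D·e^(−rT)·N(d₂)
   = 465.0763·0.818431 − 332.3650·0.971239·0.622091 = 179.818002
B₀ = V₀ − E₀ = 465.0763 − 179.818002 = 285.258298

E0=179.8180 B0=285.2583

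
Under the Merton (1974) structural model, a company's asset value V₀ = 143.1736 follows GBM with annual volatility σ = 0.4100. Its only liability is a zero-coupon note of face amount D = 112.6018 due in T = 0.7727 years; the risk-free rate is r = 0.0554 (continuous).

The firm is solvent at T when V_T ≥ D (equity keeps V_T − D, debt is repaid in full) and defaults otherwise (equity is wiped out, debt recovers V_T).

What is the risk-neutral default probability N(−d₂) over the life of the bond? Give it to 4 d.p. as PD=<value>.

PD=0.2726

d₁ = [ln(V₀/D) + (r + σ²/2)T] / (σ√T)
   = [ln(143.1736/112.6018) + (0.0554 + 0.5·0.4100²)·0.7727] / (0.4100·√0.7727)
   = [0.240200 + 0.107753] / 0.360404 = 0.965454
d₂ = d₁ − σ√T = 0.965454 − 0.360404 = 0.605050
risk-neutral PD = N(−d₂) = N(-0.605050) = 0.272573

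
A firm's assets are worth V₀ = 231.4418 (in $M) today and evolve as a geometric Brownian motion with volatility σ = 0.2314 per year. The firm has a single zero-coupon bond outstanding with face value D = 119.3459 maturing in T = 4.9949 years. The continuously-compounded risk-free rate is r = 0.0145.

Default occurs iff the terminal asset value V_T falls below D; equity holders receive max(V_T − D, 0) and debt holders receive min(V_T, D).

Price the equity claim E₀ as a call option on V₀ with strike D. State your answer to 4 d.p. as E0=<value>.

d₁ = [ln(V₀/D) + (r + σ²/2)T] / (σ√T)
   = [ln(231.4418/119.3459) + (0.0145 + 0.5·0.2314²)·4.9949] / (0.2314·√4.9949)
   = [0.662302 + 0.206154] / 0.517162 = 1.679274
d₂ = d₁ − σ√T = 1.679274 − 0.517162 = 1.162112
N(d₁) = 0.953451,  N(d₂) = 0.877405,  e^(−rT) = 0.930135
E₀ = V₀·N(d₁) − D·e^(−rT)·N(d₂)
   = 231.4418·0.953451 − 119.3459·0.930135·0.877405 = 123.269594

E0=123.2696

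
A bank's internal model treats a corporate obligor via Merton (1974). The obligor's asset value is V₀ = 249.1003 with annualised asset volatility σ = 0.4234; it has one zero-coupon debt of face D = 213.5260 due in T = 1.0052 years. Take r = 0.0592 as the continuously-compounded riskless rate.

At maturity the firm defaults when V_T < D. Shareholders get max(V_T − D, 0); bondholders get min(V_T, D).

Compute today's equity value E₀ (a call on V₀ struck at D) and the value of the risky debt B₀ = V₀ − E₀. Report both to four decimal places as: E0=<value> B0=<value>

d₁ = [ln(V₀/D) + (r + σ²/2)T] / (σ√T)
   = [ln(249.1003/213.5260) + (0.0592 + 0.5·0.4234²)·1.0052] / (0.4234·√1.0052)
   = [0.154097 + 0.149608] / 0.424499 = 0.715442
d₂ = d₁ − σ√T = 0.715442 − 0.424499 = 0.290943
N(d₁) = 0.762832,  N(d₂) = 0.614452,  e^(−rT) = 0.942228
E₀ = V₀·N(d₁) − D·e^(−rT)·N(d₂)
   = 249.1003·0.762832 − 213.5260·0.942228·0.614452 = 66.399881
B₀ = V₀ − E₀ = 249.1003 − 66.399881 = 182.700419

E0=66.3999 B0=182.7004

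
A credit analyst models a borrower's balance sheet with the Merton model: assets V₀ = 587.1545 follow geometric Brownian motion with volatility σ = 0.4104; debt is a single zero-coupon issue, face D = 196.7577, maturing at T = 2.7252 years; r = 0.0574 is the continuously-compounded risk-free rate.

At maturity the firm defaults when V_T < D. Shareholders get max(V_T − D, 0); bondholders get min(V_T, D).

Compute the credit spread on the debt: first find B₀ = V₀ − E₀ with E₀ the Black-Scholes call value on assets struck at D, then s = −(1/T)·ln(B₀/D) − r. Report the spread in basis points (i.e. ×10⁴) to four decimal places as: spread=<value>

d₁ = [ln(V₀/D) + (r + σ²/2)T] / (σ√T)
   = [ln(587.1545/196.7577) + (0.0574 + 0.5·0.4104²)·2.7252] / (0.4104·√2.7252)
   = [1.093315 + 0.385927] / 0.677496 = 2.183396
d₂ = d₁ − σ√T = 2.183396 − 0.677496 = 1.505901
N(d₁) = 0.985497,  N(d₂) = 0.933954,  e^(−rT) = 0.855194
E₀ = V₀·N(d₁) − D·e^(−rT)·N(d₂)
   = 587.1545·0.985497 − 196.7577·0.855194·0.933954 = 421.486090
B₀ = V₀ − E₀ = 587.1545 − 421.486090 = 165.668410
spread = −(1/T)·ln(B₀/D) − r = −(1/2.7252)·ln(165.668410/196.7577) − 0.0574 = 0.00570904
in basis points: 0.00570904 × 10⁴ = 57.0904 bp

spread=57.0904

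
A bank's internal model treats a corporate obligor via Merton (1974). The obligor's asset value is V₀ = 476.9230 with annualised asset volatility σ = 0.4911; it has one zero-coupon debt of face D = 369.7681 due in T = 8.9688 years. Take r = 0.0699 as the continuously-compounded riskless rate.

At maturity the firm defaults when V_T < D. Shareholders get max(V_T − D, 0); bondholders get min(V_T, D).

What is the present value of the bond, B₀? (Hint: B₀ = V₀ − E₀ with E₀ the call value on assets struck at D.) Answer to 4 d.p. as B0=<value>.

B0=131.4771

d₁ = [ln(V₀/D) + (r + σ²/2)T] / (σ√T)
   = [ln(476.9230/369.7681) + (0.0699 + 0.5·0.4911²)·8.9688] / (0.4911·√8.9688)
   = [0.254479 + 1.708463] / 1.470744 = 1.334659
d₂ = d₁ − σ√T = 1.334659 − 1.470744 = -0.136085
N(d₁) = 0.909006,  N(d₂) = 0.445877,  e^(−rT) = 0.534235
E₀ = V₀·N(d₁) − D·e^(−rT)·N(d₂)
   = 476.9230·0.909006 − 369.7681·0.534235·0.445877 = 345.445933
B₀ = V₀ − E₀ = 476.9230 − 345.445933 = 131.477067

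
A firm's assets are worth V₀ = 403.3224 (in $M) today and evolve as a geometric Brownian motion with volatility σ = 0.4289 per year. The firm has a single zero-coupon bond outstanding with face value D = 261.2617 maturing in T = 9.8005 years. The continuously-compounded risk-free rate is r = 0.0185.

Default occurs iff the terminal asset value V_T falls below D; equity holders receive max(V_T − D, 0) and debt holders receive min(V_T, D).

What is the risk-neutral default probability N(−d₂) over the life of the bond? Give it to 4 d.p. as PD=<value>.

PD=0.5843

d₁ = [ln(V₀/D) + (r + σ²/2)T] / (σ√T)
   = [ln(403.3224/261.2617) + (0.0185 + 0.5·0.4289²)·9.8005] / (0.4289·√9.8005)
   = [0.434214 + 1.082736] / 1.342704 = 1.129772
d₂ = d₁ − σ√T = 1.129772 − 1.342704 = -0.212931
risk-neutral PD = N(−d₂) = N(0.212931) = 0.584310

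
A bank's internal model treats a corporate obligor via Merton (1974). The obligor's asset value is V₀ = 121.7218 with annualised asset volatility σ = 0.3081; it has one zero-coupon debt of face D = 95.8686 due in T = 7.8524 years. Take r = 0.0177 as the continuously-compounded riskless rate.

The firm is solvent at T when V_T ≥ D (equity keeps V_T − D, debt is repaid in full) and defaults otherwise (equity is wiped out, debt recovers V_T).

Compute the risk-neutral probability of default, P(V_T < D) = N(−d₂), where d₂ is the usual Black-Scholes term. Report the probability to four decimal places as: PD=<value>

PD=0.4977

d₁ = [ln(V₀/D) + (r + σ²/2)T] / (σ√T)
   = [ln(121.7218/95.8686) + (0.0177 + 0.5·0.3081²)·7.8524] / (0.3081·√7.8524)
   = [0.238760 + 0.511684] / 0.863362 = 0.869211
d₂ = d₁ − σ√T = 0.869211 − 0.863362 = 0.005849
risk-neutral PD = N(−d₂) = N(-0.005849) = 0.497666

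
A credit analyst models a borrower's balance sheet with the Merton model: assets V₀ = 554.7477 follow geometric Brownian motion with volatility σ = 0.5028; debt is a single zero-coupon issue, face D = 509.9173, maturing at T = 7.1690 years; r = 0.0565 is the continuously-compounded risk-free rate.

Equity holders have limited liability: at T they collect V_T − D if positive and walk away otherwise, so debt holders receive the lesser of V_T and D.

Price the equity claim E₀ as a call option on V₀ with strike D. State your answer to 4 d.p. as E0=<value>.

d₁ = [ln(V₀/D) + (r + σ²/2)T] / (σ√T)
   = [ln(554.7477/509.9173) + (0.0565 + 0.5·0.5028²)·7.1690] / (0.5028·√7.1690)
   = [0.084265 + 1.311238] / 1.346246 = 1.036588
d₂ = d₁ − σ√T = 1.036588 − 1.346246 = -0.309658
N(d₁) = 0.850036,  N(d₂) = 0.378410,  e^(−rT) = 0.666944
E₀ = V₀·N(d₁) − D·e^(−rT)·N(d₂)
   = 554.7477·0.850036 − 509.9173·0.666944·0.378410 = 342.863277

E0=342.8633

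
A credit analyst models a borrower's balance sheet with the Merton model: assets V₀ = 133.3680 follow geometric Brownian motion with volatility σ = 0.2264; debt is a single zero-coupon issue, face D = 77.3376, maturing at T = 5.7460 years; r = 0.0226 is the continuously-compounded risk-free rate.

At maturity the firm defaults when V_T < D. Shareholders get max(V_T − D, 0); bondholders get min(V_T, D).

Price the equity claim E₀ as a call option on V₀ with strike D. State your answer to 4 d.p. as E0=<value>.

d₁ = [ln(V₀/D) + (r + σ²/2)T] / (σ√T)
   = [ln(133.3680/77.3376) + (0.0226 + 0.5·0.2264²)·5.7460] / (0.2264·√5.7460)
   = [0.544932 + 0.277121] / 0.542699 = 1.514748
d₂ = d₁ − σ√T = 1.514748 − 0.542699 = 0.972049
N(d₁) = 0.935082,  N(d₂) = 0.834487,  e^(−rT) = 0.878219
E₀ = V₀·N(d₁) − D·e^(−rT)·N(d₂)
   = 133.3680·0.935082 − 77.3376·0.878219·0.834487 = 68.032214

E0=68.0322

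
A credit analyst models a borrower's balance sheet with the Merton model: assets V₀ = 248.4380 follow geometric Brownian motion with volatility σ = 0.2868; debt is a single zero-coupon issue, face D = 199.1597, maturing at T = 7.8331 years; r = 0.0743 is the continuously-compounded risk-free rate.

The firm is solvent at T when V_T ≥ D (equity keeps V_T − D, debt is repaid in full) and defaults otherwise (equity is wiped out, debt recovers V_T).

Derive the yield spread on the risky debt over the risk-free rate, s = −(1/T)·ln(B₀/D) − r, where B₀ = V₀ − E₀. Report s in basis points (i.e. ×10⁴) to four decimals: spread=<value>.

spread=127.2462

d₁ = [ln(V₀/D) + (r + σ²/2)T] / (σ√T)
   = [ln(248.4380/199.1597) + (0.0743 + 0.5·0.2868²)·7.8331] / (0.2868·√7.8331)
   = [0.221086 + 0.904152] / 0.802687 = 1.401840
d₂ = d₁ − σ√T = 1.401840 − 0.802687 = 0.599154
N(d₁) = 0.919519,  N(d₂) = 0.725465,  e^(−rT) = 0.558780
E₀ = V₀·N(d₁) − D·e^(−rT)·N(d₂)
   = 248.4380·0.919519 − 199.1597·0.558780·0.725465 = 147.708925
B₀ = V₀ − E₀ = 248.4380 − 147.708925 = 100.729075
spread = −(1/T)·ln(B₀/D) − r = −(1/7.8331)·ln(100.729075/199.1597) − 0.0743 = 0.01272462
in basis points: 0.01272462 × 10⁴ = 127.2462 bp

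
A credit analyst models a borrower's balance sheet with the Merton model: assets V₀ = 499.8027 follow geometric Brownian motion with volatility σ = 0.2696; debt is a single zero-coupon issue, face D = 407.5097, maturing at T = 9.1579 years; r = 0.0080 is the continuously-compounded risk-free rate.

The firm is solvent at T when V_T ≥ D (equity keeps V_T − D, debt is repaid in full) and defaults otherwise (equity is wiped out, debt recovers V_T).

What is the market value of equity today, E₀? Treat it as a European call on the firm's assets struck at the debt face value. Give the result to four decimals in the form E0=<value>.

E0=207.1173

d₁ = [ln(V₀/D) + (r + σ²/2)T] / (σ√T)
   = [ln(499.8027/407.5097) + (0.0080 + 0.5·0.2696²)·9.1579] / (0.2696·√9.1579)
   = [0.204149 + 0.406080] / 0.815864 = 0.747954
d₂ = d₁ − σ√T = 0.747954 − 0.815864 = -0.067910
N(d₁) = 0.772756,  N(d₂) = 0.472929,  e^(−rT) = 0.929356
E₀ = V₀·N(d₁) − D·e^(−rT)·N(d₂)
   = 499.8027·0.772756 − 407.5097·0.929356·0.472929 = 207.117257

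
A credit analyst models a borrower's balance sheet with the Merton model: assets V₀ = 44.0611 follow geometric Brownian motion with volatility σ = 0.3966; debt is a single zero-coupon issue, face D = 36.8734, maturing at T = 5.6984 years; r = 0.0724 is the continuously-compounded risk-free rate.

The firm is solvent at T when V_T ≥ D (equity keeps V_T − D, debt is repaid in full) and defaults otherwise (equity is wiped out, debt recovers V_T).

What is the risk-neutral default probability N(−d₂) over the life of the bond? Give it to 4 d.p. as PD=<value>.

PD=0.4402

d₁ = [ln(V₀/D) + (r + σ²/2)T] / (σ√T)
   = [ln(44.0611/36.8734) + (0.0724 + 0.5·0.3966²)·5.6984] / (0.3966·√5.6984)
   = [0.178087 + 0.860719] / 0.946737 = 1.097249
d₂ = d₁ − σ√T = 1.097249 − 0.946737 = 0.150513
risk-neutral PD = N(−d₂) = N(-0.150513) = 0.440180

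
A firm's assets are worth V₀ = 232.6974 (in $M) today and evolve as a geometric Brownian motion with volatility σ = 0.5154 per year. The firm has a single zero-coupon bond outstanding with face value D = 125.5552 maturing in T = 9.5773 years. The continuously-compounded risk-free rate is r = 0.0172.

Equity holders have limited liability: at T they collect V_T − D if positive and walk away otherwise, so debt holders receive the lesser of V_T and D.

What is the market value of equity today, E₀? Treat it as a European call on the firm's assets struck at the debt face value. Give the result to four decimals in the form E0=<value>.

d₁ = [ln(V₀/D) + (r + σ²/2)T] / (σ√T)
   = [ln(232.6974/125.5552) + (0.0172 + 0.5·0.5154²)·9.5773] / (0.5154·√9.5773)
   = [0.616993 + 1.436773] / 1.595019 = 1.287612
d₂ = d₁ − σ√T = 1.287612 − 1.595019 = -0.307407
N(d₁) = 0.901059,  N(d₂) = 0.379267,  e^(−rT) = 0.848123
E₀ = V₀·N(d₁) − D·e^(−rT)·N(d₂)
   = 232.6974·0.901059 − 125.5552·0.848123·0.379267 = 169.287508

E0=169.2875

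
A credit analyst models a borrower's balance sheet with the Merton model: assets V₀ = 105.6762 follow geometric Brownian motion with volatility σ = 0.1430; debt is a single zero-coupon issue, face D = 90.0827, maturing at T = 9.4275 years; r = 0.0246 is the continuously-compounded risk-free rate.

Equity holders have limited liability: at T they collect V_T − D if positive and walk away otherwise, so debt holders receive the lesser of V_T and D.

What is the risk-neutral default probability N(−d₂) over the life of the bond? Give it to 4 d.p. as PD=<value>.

d₁ = [ln(V₀/D) + (r + σ²/2)T] / (σ√T)
   = [ln(105.6762/90.0827) + (0.0246 + 0.5·0.1430²)·9.4275] / (0.1430·√9.4275)
   = [0.159652 + 0.328308] / 0.439071 = 1.111347
d₂ = d₁ − σ√T = 1.111347 − 0.439071 = 0.672276
risk-neutral PD = N(−d₂) = N(-0.672276) = 0.250704

PD=0.2507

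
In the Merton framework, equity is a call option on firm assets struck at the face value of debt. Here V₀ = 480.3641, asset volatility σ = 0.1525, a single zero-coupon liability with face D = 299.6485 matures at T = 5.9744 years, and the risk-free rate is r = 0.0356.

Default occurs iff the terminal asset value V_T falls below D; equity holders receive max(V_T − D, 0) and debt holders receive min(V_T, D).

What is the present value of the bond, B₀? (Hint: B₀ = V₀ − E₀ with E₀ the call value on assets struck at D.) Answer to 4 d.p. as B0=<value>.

d₁ = [ln(V₀/D) + (r + σ²/2)T] / (σ√T)
   = [ln(480.3641/299.6485) + (0.0356 + 0.5·0.1525²)·5.9744] / (0.1525·√5.9744)
   = [0.471934 + 0.282160] / 0.372749 = 2.023059
d₂ = d₁ − σ√T = 2.023059 − 0.372749 = 1.650309
N(d₁) = 0.978466,  N(d₂) = 0.950560,  e^(−rT) = 0.808408
E₀ = V₀·N(d₁) − D·e^(−rT)·N(d₂)
   = 480.3641·0.978466 − 299.6485·0.808408·0.950560 = 239.758190
B₀ = V₀ − E₀ = 480.3641 − 239.758190 = 240.605910

B0=240.6059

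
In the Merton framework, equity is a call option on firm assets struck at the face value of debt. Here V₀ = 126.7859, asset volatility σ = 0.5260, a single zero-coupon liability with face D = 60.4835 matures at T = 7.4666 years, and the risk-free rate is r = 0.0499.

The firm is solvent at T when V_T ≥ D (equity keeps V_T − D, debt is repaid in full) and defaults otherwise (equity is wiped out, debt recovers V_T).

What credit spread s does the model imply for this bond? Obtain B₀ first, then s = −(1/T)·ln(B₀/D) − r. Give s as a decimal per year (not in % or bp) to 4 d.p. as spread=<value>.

spread=0.0425

d₁ = [ln(V₀/D) + (r + σ²/2)T] / (σ√T)
   = [ln(126.7859/60.4835) + (0.0499 + 0.5·0.5260²)·7.4666] / (0.5260·√7.4666)
   = [0.740129 + 1.405498] / 1.437299 = 1.492819
d₂ = d₁ − σ√T = 1.492819 − 1.437299 = 0.055519
N(d₁) = 0.932258,  N(d₂) = 0.522138,  e^(−rT) = 0.688952
E₀ = V₀·N(d₁) − D·e^(−rT)·N(d₂)
   = 126.7859·0.932258 − 60.4835·0.688952·0.522138 = 96.439524
B₀ = V₀ − E₀ = 126.7859 − 96.439524 = 30.346376
spread = −(1/T)·ln(B₀/D) − r = −(1/7.4666)·ln(30.346376/60.4835) − 0.0499 = 0.04247049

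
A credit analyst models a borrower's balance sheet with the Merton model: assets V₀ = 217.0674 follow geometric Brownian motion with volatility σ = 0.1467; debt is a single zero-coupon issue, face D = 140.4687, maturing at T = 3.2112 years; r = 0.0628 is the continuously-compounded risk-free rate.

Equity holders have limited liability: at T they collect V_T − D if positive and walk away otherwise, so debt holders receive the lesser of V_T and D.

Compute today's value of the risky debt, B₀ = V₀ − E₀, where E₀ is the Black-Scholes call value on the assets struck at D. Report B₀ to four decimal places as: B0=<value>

B0=114.7102

d₁ = [ln(V₀/D) + (r + σ²/2)T] / (σ√T)
   = [ln(217.0674/140.4687) + (0.0628 + 0.5·0.1467²)·3.2112] / (0.1467·√3.2112)
   = [0.435223 + 0.236217] / 0.262884 = 2.554134
d₂ = d₁ − σ√T = 2.554134 − 0.262884 = 2.291251
N(d₁) = 0.994677,  N(d₂) = 0.989026,  e^(−rT) = 0.817370
E₀ = V₀·N(d₁) − D·e^(−rT)·N(d₂)
   = 217.0674·0.994677 − 140.4687·0.817370·0.989026 = 102.357160
B₀ = V₀ − E₀ = 217.0674 − 102.357160 = 114.710240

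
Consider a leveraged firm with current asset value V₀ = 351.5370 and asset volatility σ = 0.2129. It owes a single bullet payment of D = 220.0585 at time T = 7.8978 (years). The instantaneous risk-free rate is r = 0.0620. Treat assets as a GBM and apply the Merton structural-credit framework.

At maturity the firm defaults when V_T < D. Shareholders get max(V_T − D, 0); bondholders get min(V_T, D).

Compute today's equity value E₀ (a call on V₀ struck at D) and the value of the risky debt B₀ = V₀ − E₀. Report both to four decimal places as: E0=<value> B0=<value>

d₁ = [ln(V₀/D) + (r + σ²/2)T] / (σ√T)
   = [ln(351.5370/220.0585) + (0.0620 + 0.5·0.2129²)·7.8978] / (0.2129·√7.8978)
   = [0.468422 + 0.668653] / 0.598313 = 1.900467
d₂ = d₁ − σ√T = 1.900467 − 0.598313 = 1.302153
N(d₁) = 0.971314,  N(d₂) = 0.903568,  e^(−rT) = 0.612833
E₀ = V₀·N(d₁) − D·e^(−rT)·N(d₂)
   = 351.5370·0.971314 − 220.0585·0.612833·0.903568 = 219.598545
B₀ = V₀ − E₀ = 351.5370 − 219.598545 = 131.938455

E0=219.5985 B0=131.9385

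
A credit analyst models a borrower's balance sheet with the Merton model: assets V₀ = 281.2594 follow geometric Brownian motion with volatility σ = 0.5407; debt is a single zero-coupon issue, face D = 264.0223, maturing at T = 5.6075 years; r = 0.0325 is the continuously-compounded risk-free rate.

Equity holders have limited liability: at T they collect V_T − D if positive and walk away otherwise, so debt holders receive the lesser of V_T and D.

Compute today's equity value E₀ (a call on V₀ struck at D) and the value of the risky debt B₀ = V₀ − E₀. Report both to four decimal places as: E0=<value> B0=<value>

E0=152.3090 B0=128.9504

d₁ = [ln(V₀/D) + (r + σ²/2)T] / (σ√T)
   = [ln(281.2594/264.0223) + (0.0325 + 0.5·0.5407²)·5.6075] / (0.5407·√5.6075)
   = [0.063244 + 1.001938] / 1.280386 = 0.831922
d₂ = d₁ − σ√T = 0.831922 − 1.280386 = -0.448464
N(d₁) = 0.797274,  N(d₂) = 0.326909,  e^(−rT) = 0.833398
E₀ = V₀·N(d₁) − D·e^(−rT)·N(d₂)
   = 281.2594·0.797274 − 264.0223·0.833398·0.326909 = 152.309001
B₀ = V₀ − E₀ = 281.2594 − 152.309001 = 128.950399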